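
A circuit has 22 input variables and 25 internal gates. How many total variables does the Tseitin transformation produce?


The Tseitin transformation introduces one auxiliary variable per gate.
Total variables = inputs + gates = 22 + 25 = 47.

47


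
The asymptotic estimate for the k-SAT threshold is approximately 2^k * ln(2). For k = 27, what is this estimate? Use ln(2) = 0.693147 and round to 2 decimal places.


Using the asymptotic formula: threshold ~ 2^k * ln(2).
2^27 = 134217728.
134217728 * 0.693147 = 93032615.51.

93032615.51


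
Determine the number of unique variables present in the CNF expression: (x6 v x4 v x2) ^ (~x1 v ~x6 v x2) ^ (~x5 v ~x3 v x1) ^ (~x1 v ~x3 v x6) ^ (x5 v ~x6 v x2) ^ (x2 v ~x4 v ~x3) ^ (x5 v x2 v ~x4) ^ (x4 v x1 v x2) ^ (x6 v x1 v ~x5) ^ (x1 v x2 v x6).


Identify each distinct variable in the formula.
Variables found: x1, x2, x3, x4, x5, x6.
Total distinct variables = 6.

6


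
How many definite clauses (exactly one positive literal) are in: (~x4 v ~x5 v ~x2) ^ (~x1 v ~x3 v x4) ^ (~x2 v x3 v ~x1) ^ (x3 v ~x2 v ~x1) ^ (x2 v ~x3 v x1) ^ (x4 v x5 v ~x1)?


A definite clause has exactly one positive literal.
Clause 1: 0 positive -> not definite
Clause 2: 1 positive -> definite
Clause 3: 1 positive -> definite
Clause 4: 1 positive -> definite
Clause 5: 2 positive -> not definite
Clause 6: 2 positive -> not definite
Definite clause count = 3.

3


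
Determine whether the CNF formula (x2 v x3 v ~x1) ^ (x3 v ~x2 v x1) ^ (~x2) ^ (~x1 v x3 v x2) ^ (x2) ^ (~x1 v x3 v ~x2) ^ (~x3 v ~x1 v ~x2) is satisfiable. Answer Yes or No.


Check all 8 possible truth assignments.
Number of satisfying assignments found: 0.
The formula is unsatisfiable.

No


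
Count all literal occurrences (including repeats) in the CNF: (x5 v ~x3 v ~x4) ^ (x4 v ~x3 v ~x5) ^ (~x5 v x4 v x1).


Clause lengths: 3, 3, 3.
Sum = 3 + 3 + 3 = 9.

9


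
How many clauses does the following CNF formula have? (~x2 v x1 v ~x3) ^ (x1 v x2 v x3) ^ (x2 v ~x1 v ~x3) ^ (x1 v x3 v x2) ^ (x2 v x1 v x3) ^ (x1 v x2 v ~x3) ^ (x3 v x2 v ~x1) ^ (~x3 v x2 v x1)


Each group enclosed in parentheses joined by ^ is one clause.
Counting the conjuncts: 8 clauses.

8


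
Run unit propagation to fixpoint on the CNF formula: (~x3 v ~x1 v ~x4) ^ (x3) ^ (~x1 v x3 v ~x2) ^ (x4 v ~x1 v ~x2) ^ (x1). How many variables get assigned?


Unit propagation repeatedly assigns the literal in any unit clause, then simplifies.
Assignments in order: x3 = T, x1 = T, x4 = F, x2 = F.
No further unit clauses remain.
Total variables assigned = 4.

4


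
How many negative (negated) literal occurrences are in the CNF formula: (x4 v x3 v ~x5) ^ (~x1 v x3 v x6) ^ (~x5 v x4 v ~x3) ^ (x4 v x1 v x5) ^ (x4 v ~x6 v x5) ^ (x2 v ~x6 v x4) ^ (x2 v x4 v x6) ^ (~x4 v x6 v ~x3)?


Scan each clause for negated literals.
Clause 1: 1 negative; Clause 2: 1 negative; Clause 3: 2 negative; Clause 4: 0 negative; Clause 5: 1 negative; Clause 6: 1 negative; Clause 7: 0 negative; Clause 8: 2 negative.
Total negative literal occurrences = 8.

8


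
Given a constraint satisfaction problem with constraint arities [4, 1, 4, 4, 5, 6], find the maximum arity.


The arities are: 4, 1, 4, 4, 5, 6.
Scan for the maximum value.
Maximum arity = 6.

6


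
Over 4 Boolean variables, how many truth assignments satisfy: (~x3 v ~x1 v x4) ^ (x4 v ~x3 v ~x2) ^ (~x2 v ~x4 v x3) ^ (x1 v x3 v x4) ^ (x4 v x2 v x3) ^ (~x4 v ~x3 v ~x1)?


Enumerate all 16 truth assignments over 4 variables.
Test each against every clause.
Satisfying assignments found: 6.

6


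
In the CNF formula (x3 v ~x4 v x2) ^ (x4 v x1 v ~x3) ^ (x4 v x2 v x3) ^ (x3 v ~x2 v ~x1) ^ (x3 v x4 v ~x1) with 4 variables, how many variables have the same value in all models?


Find all satisfying assignments: 8 model(s).
Check which variables have the same value in every model.
No variable is fixed across all models.
Backbone size = 0.

0


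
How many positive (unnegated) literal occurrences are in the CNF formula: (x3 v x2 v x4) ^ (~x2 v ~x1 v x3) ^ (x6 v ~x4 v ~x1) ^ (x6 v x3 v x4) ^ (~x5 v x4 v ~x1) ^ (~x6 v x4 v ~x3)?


Scan each clause for unnegated literals.
Clause 1: 3 positive; Clause 2: 1 positive; Clause 3: 1 positive; Clause 4: 3 positive; Clause 5: 1 positive; Clause 6: 1 positive.
Total positive literal occurrences = 10.

10


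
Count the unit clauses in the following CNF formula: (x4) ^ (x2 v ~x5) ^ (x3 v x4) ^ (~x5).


A unit clause contains exactly one literal.
Unit clauses found: (x4), (~x5).
Count = 2.

2


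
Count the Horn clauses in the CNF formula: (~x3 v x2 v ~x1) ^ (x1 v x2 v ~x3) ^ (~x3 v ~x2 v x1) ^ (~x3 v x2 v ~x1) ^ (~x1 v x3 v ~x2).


A Horn clause has at most one positive literal.
Clause 1: 1 positive lit(s) -> Horn
Clause 2: 2 positive lit(s) -> not Horn
Clause 3: 1 positive lit(s) -> Horn
Clause 4: 1 positive lit(s) -> Horn
Clause 5: 1 positive lit(s) -> Horn
Total Horn clauses = 4.

4


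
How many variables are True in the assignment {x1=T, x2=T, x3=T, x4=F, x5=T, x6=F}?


The weight is the number of variables assigned True.
True variables: x1, x2, x3, x5.
Weight = 4.

4


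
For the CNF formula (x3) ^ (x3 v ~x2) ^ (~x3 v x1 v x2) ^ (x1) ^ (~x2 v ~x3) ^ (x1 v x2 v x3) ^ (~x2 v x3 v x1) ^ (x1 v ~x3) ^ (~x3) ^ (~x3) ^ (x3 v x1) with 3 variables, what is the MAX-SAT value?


Enumerate all 8 truth assignments.
For each, count how many of the 11 clauses are satisfied.
The formula is not fully satisfiable, so the maximum is below 11.
Maximum simultaneously satisfiable clauses = 10.

10


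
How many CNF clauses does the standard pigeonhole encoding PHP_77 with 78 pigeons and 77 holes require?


The PHP encoding has two parts:
1) At-least-one-hole clauses: 78 (one per pigeon, each with 77 literals).
2) At-most-one-pigeon-per-hole clauses: 77 holes * C(78,2) = 77 * 3003 = 231231.
Total clauses = 78 + 231231 = 231309.

231309


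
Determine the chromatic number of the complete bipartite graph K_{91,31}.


K_{91,31} is bipartite by definition: the two parts are independent sets, with every edge crossing between them.
Color all vertices in one part with color 1 and all vertices in the other part with color 2.
Since the graph has at least one edge, one color does not suffice.
Chromatic number = 2.

2


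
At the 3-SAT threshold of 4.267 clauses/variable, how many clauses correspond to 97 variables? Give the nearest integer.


The 3-SAT phase transition occurs at approximately 4.267 clauses per variable.
m = 4.267 * 97 = 413.899.
Rounded to nearest integer: 414.

414


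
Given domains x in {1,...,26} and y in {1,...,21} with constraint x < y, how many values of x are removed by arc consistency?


For the constraint x < y, x needs a supporting value in y's domain.
x can be at most 20 (one less than y's maximum).
Valid x values from domain: 20 out of 26.
Pruned = 26 - 20 = 6.

6


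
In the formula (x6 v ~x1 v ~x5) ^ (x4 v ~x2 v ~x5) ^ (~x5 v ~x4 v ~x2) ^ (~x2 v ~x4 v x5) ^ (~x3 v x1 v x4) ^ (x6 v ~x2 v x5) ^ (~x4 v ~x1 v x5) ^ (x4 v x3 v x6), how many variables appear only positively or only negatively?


A pure literal appears in only one polarity across all clauses.
Pure literals: x2 (negative only), x6 (positive only).
Count = 2.

2


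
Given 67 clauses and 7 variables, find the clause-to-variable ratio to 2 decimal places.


Clause-to-variable ratio = clauses / variables.
67 / 7 = 9.57.

9.57


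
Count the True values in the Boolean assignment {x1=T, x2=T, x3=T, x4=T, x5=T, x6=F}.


The weight is the number of variables assigned True.
True variables: x1, x2, x3, x4, x5.
Weight = 5.

5


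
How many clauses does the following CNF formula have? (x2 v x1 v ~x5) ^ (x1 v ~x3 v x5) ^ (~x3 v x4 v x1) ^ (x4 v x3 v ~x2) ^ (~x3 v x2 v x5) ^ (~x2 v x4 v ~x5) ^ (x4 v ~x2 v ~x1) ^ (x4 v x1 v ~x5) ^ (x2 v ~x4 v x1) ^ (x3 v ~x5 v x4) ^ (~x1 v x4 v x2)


Each group enclosed in parentheses joined by ^ is one clause.
Counting the conjuncts: 11 clauses.

11


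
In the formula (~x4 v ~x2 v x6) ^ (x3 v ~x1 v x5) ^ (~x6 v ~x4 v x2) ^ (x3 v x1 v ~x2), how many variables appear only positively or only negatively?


A pure literal appears in only one polarity across all clauses.
Pure literals: x3 (positive only), x4 (negative only), x5 (positive only).
Count = 3.

3


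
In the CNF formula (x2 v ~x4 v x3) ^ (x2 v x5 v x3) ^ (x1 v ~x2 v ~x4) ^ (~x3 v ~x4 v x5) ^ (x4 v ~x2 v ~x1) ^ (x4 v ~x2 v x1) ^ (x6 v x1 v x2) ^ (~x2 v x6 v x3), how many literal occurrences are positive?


Scan each clause for unnegated literals.
Clause 1: 2 positive; Clause 2: 3 positive; Clause 3: 1 positive; Clause 4: 1 positive; Clause 5: 1 positive; Clause 6: 2 positive; Clause 7: 3 positive; Clause 8: 2 positive.
Total positive literal occurrences = 15.

15


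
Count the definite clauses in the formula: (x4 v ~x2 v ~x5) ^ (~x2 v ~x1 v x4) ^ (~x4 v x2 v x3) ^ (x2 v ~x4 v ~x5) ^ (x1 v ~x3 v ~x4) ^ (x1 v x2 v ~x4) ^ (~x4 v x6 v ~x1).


A definite clause has exactly one positive literal.
Clause 1: 1 positive -> definite
Clause 2: 1 positive -> definite
Clause 3: 2 positive -> not definite
Clause 4: 1 positive -> definite
Clause 5: 1 positive -> definite
Clause 6: 2 positive -> not definite
Clause 7: 1 positive -> definite
Definite clause count = 5.

5


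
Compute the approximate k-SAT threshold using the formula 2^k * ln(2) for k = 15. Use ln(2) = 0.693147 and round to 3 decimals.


Using the asymptotic formula: threshold ~ 2^k * ln(2).
2^15 = 32768.
32768 * 0.693147 = 22713.041.

22713.041


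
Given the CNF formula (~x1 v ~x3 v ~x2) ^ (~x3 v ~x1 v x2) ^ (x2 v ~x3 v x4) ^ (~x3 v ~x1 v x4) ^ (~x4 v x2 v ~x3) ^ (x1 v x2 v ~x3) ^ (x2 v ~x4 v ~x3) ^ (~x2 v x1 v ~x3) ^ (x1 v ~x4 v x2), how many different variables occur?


Identify each distinct variable in the formula.
Variables found: x1, x2, x3, x4.
Total distinct variables = 4.

4


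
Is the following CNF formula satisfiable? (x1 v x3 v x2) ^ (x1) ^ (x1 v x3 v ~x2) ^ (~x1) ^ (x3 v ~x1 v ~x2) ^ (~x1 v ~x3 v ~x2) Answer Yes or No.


Check all 8 possible truth assignments.
Number of satisfying assignments found: 0.
The formula is unsatisfiable.

No


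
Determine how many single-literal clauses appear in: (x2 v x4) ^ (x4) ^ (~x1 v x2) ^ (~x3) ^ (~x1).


A unit clause contains exactly one literal.
Unit clauses found: (x4), (~x3), (~x1).
Count = 3.

3


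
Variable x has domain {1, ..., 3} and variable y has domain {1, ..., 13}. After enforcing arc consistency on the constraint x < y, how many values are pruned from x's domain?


For the constraint x < y, x needs a supporting value in y's domain.
x can be at most 12 (one less than y's maximum).
Valid x values from domain: 3 out of 3.
Pruned = 3 - 3 = 0.

0


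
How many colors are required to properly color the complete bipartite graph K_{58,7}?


K_{58,7} is bipartite by definition: the two parts are independent sets, with every edge crossing between them.
Color all vertices in one part with color 1 and all vertices in the other part with color 2.
Since the graph has at least one edge, one color does not suffice.
Chromatic number = 2.

2


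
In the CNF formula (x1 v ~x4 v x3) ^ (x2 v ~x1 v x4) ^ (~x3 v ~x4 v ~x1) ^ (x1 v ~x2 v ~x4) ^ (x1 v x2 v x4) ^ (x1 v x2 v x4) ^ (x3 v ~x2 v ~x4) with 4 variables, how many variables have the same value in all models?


Find all satisfying assignments: 6 model(s).
Check which variables have the same value in every model.
No variable is fixed across all models.
Backbone size = 0.

0


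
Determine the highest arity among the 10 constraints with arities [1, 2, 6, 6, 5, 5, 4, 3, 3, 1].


The arities are: 1, 2, 6, 6, 5, 5, 4, 3, 3, 1.
Scan for the maximum value.
Maximum arity = 6.

6


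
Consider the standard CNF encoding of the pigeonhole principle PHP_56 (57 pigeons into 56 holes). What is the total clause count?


The PHP encoding has two parts:
1) At-least-one-hole clauses: 57 (one per pigeon, each with 56 literals).
2) At-most-one-pigeon-per-hole clauses: 56 holes * C(57,2) = 56 * 1596 = 89376.
Total clauses = 57 + 89376 = 89433.

89433


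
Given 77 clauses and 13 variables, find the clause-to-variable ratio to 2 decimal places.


Clause-to-variable ratio = clauses / variables.
77 / 13 = 5.92.

5.92


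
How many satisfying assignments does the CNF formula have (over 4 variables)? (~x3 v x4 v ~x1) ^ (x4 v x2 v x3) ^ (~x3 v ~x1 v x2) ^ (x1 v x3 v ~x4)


Enumerate all 16 truth assignments over 4 variables.
Test each against every clause.
Satisfying assignments found: 9.

9


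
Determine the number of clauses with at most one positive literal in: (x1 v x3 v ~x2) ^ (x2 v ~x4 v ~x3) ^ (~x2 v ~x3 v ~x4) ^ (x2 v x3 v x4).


A Horn clause has at most one positive literal.
Clause 1: 2 positive lit(s) -> not Horn
Clause 2: 1 positive lit(s) -> Horn
Clause 3: 0 positive lit(s) -> Horn
Clause 4: 3 positive lit(s) -> not Horn
Total Horn clauses = 2.

2


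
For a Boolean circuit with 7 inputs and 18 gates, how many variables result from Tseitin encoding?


The Tseitin transformation introduces one auxiliary variable per gate.
Total variables = inputs + gates = 7 + 18 = 25.

25


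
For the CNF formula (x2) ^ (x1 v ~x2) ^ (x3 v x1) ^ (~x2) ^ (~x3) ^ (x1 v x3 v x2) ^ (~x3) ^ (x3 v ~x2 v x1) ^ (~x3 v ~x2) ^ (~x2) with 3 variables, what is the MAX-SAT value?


Enumerate all 8 truth assignments.
For each, count how many of the 10 clauses are satisfied.
The formula is not fully satisfiable, so the maximum is below 10.
Maximum simultaneously satisfiable clauses = 9.

9


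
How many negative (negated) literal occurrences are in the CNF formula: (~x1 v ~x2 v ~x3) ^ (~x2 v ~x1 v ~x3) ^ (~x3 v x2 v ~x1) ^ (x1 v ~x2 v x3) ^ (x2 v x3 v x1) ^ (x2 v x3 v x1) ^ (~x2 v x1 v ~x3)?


Scan each clause for negated literals.
Clause 1: 3 negative; Clause 2: 3 negative; Clause 3: 2 negative; Clause 4: 1 negative; Clause 5: 0 negative; Clause 6: 0 negative; Clause 7: 2 negative.
Total negative literal occurrences = 11.

11


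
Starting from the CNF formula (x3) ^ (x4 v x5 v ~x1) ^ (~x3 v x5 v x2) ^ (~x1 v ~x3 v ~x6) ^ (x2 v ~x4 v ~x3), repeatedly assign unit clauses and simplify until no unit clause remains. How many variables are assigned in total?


Unit propagation repeatedly assigns the literal in any unit clause, then simplifies.
Assignments in order: x3 = T.
No further unit clauses remain.
Total variables assigned = 1.

1


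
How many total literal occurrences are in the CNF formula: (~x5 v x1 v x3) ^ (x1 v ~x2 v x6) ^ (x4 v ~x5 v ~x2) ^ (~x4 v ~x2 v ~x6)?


Clause lengths: 3, 3, 3, 3.
Sum = 3 + 3 + 3 + 3 = 12.

12


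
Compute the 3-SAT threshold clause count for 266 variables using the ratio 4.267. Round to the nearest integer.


The 3-SAT phase transition occurs at approximately 4.267 clauses per variable.
m = 4.267 * 266 = 1135.022.
Rounded to nearest integer: 1135.

1135


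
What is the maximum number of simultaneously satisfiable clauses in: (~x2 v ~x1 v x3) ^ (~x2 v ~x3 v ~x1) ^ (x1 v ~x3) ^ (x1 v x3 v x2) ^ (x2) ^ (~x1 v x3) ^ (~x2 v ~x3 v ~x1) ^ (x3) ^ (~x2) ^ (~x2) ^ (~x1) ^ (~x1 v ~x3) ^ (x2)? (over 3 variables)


Enumerate all 8 truth assignments.
For each, count how many of the 13 clauses are satisfied.
The formula is not fully satisfiable, so the maximum is below 13.
Maximum simultaneously satisfiable clauses = 10.

10


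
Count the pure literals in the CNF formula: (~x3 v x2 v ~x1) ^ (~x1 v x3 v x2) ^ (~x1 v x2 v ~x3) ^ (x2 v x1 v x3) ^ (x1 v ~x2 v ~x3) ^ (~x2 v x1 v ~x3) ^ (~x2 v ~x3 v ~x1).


A pure literal appears in only one polarity across all clauses.
No pure literals found.
Count = 0.

0


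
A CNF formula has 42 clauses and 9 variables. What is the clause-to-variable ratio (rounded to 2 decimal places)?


Clause-to-variable ratio = clauses / variables.
42 / 9 = 4.67.

4.67


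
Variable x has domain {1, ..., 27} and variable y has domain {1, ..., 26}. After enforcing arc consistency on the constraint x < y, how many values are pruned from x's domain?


For the constraint x < y, x needs a supporting value in y's domain.
x can be at most 25 (one less than y's maximum).
Valid x values from domain: 25 out of 27.
Pruned = 27 - 25 = 2.

2


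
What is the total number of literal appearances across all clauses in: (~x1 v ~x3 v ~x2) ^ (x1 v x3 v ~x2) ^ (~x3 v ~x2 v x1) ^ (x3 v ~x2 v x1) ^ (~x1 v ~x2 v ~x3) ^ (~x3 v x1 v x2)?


Clause lengths: 3, 3, 3, 3, 3, 3.
Sum = 3 + 3 + 3 + 3 + 3 + 3 = 18.

18


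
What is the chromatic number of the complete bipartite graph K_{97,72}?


K_{97,72} is bipartite by definition: the two parts are independent sets, with every edge crossing between them.
Color all vertices in one part with color 1 and all vertices in the other part with color 2.
Since the graph has at least one edge, one color does not suffice.
Chromatic number = 2.

2


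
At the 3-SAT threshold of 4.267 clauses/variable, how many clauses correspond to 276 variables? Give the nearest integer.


The 3-SAT phase transition occurs at approximately 4.267 clauses per variable.
m = 4.267 * 276 = 1177.692.
Rounded to nearest integer: 1178.

1178


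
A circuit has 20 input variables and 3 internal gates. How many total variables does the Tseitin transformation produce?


The Tseitin transformation introduces one auxiliary variable per gate.
Total variables = inputs + gates = 20 + 3 = 23.

23


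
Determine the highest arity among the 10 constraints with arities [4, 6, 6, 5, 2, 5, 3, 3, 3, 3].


The arities are: 4, 6, 6, 5, 2, 5, 3, 3, 3, 3.
Scan for the maximum value.
Maximum arity = 6.

6


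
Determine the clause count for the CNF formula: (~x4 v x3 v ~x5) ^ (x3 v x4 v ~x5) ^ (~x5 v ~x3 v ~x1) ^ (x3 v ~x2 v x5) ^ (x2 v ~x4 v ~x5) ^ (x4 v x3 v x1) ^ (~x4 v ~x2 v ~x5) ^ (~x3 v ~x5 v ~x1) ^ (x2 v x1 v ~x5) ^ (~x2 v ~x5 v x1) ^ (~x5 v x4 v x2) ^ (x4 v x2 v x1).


Each group enclosed in parentheses joined by ^ is one clause.
Counting the conjuncts: 12 clauses.

12


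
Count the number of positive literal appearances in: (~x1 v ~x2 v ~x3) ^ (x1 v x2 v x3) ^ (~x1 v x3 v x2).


Scan each clause for unnegated literals.
Clause 1: 0 positive; Clause 2: 3 positive; Clause 3: 2 positive.
Total positive literal occurrences = 5.

5


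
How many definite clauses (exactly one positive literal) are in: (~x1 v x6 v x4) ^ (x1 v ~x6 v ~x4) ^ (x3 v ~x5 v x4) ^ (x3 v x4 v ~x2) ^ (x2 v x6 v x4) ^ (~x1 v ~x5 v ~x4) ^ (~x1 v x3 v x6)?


A definite clause has exactly one positive literal.
Clause 1: 2 positive -> not definite
Clause 2: 1 positive -> definite
Clause 3: 2 positive -> not definite
Clause 4: 2 positive -> not definite
Clause 5: 3 positive -> not definite
Clause 6: 0 positive -> not definite
Clause 7: 2 positive -> not definite
Definite clause count = 1.

1


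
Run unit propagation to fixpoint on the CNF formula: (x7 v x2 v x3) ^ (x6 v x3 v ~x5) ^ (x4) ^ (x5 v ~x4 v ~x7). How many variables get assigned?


Unit propagation repeatedly assigns the literal in any unit clause, then simplifies.
Assignments in order: x4 = T.
No further unit clauses remain.
Total variables assigned = 1.

1


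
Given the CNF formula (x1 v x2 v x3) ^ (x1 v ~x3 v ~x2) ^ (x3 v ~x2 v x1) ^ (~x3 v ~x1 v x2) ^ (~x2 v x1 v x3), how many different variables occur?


Identify each distinct variable in the formula.
Variables found: x1, x2, x3.
Total distinct variables = 3.

3


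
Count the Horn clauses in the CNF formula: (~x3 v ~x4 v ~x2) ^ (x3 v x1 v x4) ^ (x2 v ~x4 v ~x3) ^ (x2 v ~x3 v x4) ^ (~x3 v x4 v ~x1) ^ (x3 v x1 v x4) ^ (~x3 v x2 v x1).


A Horn clause has at most one positive literal.
Clause 1: 0 positive lit(s) -> Horn
Clause 2: 3 positive lit(s) -> not Horn
Clause 3: 1 positive lit(s) -> Horn
Clause 4: 2 positive lit(s) -> not Horn
Clause 5: 1 positive lit(s) -> Horn
Clause 6: 3 positive lit(s) -> not Horn
Clause 7: 2 positive lit(s) -> not Horn
Total Horn clauses = 3.

3


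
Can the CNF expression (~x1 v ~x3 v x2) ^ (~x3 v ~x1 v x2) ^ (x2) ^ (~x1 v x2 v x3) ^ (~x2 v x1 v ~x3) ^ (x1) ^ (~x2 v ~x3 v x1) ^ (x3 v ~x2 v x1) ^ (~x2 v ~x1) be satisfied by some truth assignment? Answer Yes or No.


Check all 8 possible truth assignments.
Number of satisfying assignments found: 0.
The formula is unsatisfiable.

No


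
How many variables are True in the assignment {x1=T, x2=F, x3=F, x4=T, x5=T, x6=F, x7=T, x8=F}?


The weight is the number of variables assigned True.
True variables: x1, x4, x5, x7.
Weight = 4.

4


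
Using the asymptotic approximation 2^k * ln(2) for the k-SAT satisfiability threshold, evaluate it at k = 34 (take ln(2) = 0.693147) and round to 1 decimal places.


Using the asymptotic formula: threshold ~ 2^k * ln(2).
2^34 = 17179869184.
17179869184 * 0.693147 = 11908174785.3.

11908174785.3


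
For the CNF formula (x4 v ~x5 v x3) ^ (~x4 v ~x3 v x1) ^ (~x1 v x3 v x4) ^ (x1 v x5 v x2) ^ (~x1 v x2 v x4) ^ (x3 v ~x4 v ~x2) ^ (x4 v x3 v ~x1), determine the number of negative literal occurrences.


Scan each clause for negated literals.
Clause 1: 1 negative; Clause 2: 2 negative; Clause 3: 1 negative; Clause 4: 0 negative; Clause 5: 1 negative; Clause 6: 2 negative; Clause 7: 1 negative.
Total negative literal occurrences = 8.

8


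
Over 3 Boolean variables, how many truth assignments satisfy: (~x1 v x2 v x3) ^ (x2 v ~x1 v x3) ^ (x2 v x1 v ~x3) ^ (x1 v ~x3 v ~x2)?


Enumerate all 8 truth assignments over 3 variables.
Test each against every clause.
Satisfying assignments found: 5.

5


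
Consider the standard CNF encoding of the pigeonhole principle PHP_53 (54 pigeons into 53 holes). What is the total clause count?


The PHP encoding has two parts:
1) At-least-one-hole clauses: 54 (one per pigeon, each with 53 literals).
2) At-most-one-pigeon-per-hole clauses: 53 holes * C(54,2) = 53 * 1431 = 75843.
Total clauses = 54 + 75843 = 75897.

75897


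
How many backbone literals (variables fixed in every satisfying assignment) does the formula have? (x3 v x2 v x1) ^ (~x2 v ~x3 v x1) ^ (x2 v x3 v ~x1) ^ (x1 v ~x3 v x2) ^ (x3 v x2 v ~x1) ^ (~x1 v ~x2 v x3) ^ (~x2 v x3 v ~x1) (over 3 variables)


Find all satisfying assignments: 3 model(s).
Check which variables have the same value in every model.
No variable is fixed across all models.
Backbone size = 0.

0


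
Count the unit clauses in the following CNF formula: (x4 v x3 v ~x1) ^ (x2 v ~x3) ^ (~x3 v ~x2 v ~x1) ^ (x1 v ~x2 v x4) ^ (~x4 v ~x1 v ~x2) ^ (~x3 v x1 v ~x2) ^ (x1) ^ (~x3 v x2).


A unit clause contains exactly one literal.
Unit clauses found: (x1).
Count = 1.

1


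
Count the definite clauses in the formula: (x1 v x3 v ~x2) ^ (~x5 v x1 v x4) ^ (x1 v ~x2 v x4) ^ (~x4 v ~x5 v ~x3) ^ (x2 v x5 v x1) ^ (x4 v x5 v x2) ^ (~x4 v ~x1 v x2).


A definite clause has exactly one positive literal.
Clause 1: 2 positive -> not definite
Clause 2: 2 positive -> not definite
Clause 3: 2 positive -> not definite
Clause 4: 0 positive -> not definite
Clause 5: 3 positive -> not definite
Clause 6: 3 positive -> not definite
Clause 7: 1 positive -> definite
Definite clause count = 1.

1


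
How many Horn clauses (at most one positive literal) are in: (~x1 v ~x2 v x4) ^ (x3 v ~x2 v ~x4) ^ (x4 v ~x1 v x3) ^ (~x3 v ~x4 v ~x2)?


A Horn clause has at most one positive literal.
Clause 1: 1 positive lit(s) -> Horn
Clause 2: 1 positive lit(s) -> Horn
Clause 3: 2 positive lit(s) -> not Horn
Clause 4: 0 positive lit(s) -> Horn
Total Horn clauses = 3.

3


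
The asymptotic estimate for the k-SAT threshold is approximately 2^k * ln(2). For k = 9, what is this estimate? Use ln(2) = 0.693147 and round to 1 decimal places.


Using the asymptotic formula: threshold ~ 2^k * ln(2).
2^9 = 512.
512 * 0.693147 = 354.9.

354.9


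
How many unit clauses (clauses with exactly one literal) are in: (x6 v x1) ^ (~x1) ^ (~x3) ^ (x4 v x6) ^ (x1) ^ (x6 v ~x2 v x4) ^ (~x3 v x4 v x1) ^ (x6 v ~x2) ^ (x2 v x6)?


A unit clause contains exactly one literal.
Unit clauses found: (~x1), (~x3), (x1).
Count = 3.

3


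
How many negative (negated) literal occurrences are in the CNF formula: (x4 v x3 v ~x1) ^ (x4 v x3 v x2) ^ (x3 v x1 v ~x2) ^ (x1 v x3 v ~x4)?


Scan each clause for negated literals.
Clause 1: 1 negative; Clause 2: 0 negative; Clause 3: 1 negative; Clause 4: 1 negative.
Total negative literal occurrences = 3.

3


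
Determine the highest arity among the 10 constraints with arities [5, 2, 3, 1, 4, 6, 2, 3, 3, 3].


The arities are: 5, 2, 3, 1, 4, 6, 2, 3, 3, 3.
Scan for the maximum value.
Maximum arity = 6.

6


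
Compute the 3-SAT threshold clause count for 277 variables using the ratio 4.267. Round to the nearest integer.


The 3-SAT phase transition occurs at approximately 4.267 clauses per variable.
m = 4.267 * 277 = 1181.959.
Rounded to nearest integer: 1182.

1182


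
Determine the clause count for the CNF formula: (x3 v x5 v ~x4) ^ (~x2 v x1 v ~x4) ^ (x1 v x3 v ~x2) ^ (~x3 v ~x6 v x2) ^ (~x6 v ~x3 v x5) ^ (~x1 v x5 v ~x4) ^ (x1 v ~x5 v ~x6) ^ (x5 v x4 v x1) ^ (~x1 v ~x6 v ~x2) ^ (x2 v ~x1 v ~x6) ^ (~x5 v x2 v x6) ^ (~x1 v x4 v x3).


Each group enclosed in parentheses joined by ^ is one clause.
Counting the conjuncts: 12 clauses.

12


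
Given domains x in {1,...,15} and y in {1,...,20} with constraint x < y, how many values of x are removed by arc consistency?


For the constraint x < y, x needs a supporting value in y's domain.
x can be at most 19 (one less than y's maximum).
Valid x values from domain: 15 out of 15.
Pruned = 15 - 15 = 0.

0


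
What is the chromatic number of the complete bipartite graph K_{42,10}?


K_{42,10} is bipartite by definition: the two parts are independent sets, with every edge crossing between them.
Color all vertices in one part with color 1 and all vertices in the other part with color 2.
Since the graph has at least one edge, one color does not suffice.
Chromatic number = 2.

2


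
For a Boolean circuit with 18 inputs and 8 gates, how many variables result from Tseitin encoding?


The Tseitin transformation introduces one auxiliary variable per gate.
Total variables = inputs + gates = 18 + 8 = 26.

26


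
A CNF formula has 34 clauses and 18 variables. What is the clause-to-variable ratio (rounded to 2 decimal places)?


Clause-to-variable ratio = clauses / variables.
34 / 18 = 1.89.

1.89


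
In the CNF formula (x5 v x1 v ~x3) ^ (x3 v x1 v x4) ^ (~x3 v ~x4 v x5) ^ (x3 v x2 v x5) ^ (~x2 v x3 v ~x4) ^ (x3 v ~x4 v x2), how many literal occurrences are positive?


Scan each clause for unnegated literals.
Clause 1: 2 positive; Clause 2: 3 positive; Clause 3: 1 positive; Clause 4: 3 positive; Clause 5: 1 positive; Clause 6: 2 positive.
Total positive literal occurrences = 12.

12


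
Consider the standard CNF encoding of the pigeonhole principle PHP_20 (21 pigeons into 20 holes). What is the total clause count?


The PHP encoding has two parts:
1) At-least-one-hole clauses: 21 (one per pigeon, each with 20 literals).
2) At-most-one-pigeon-per-hole clauses: 20 holes * C(21,2) = 20 * 210 = 4200.
Total clauses = 21 + 4200 = 4221.

4221


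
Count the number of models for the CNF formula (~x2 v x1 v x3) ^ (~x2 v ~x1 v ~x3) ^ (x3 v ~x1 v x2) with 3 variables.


Enumerate all 8 truth assignments over 3 variables.
Test each against every clause.
Satisfying assignments found: 5.

5


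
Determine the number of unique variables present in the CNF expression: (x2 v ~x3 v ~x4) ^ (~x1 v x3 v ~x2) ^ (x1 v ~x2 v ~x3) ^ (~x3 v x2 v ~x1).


Identify each distinct variable in the formula.
Variables found: x1, x2, x3, x4.
Total distinct variables = 4.

4


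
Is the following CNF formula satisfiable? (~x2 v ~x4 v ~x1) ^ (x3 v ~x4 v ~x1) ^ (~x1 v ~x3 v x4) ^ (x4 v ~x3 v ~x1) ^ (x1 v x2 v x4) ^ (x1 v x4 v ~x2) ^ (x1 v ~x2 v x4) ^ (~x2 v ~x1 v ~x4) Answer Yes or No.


Check all 16 possible truth assignments.
Number of satisfying assignments found: 7.
The formula is satisfiable.

Yes


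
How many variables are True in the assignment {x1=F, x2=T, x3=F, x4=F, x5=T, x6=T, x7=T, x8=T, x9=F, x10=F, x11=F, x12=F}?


The weight is the number of variables assigned True.
True variables: x2, x5, x6, x7, x8.
Weight = 5.

5


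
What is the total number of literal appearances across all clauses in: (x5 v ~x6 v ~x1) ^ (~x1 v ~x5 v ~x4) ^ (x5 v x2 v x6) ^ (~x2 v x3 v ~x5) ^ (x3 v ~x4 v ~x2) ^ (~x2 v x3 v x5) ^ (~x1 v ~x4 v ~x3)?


Clause lengths: 3, 3, 3, 3, 3, 3, 3.
Sum = 3 + 3 + 3 + 3 + 3 + 3 + 3 = 21.

21


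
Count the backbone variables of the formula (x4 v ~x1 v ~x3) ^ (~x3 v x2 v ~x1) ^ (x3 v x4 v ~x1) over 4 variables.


Find all satisfying assignments: 11 model(s).
Check which variables have the same value in every model.
No variable is fixed across all models.
Backbone size = 0.

0


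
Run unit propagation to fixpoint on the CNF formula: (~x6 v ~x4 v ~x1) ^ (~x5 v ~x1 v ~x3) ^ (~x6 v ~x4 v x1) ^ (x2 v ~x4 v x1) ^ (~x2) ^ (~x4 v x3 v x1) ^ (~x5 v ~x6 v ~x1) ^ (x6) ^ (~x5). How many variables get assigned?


Unit propagation repeatedly assigns the literal in any unit clause, then simplifies.
Assignments in order: x2 = F, x6 = T, x5 = F.
No further unit clauses remain.
Total variables assigned = 3.

3


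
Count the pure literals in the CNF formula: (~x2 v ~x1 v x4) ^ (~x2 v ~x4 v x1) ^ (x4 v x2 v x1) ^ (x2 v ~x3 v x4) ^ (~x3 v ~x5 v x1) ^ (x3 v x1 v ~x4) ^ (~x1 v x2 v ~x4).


A pure literal appears in only one polarity across all clauses.
Pure literals: x5 (negative only).
Count = 1.

1


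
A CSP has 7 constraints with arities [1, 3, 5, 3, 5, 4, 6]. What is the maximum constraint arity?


The arities are: 1, 3, 5, 3, 5, 4, 6.
Scan for the maximum value.
Maximum arity = 6.

6


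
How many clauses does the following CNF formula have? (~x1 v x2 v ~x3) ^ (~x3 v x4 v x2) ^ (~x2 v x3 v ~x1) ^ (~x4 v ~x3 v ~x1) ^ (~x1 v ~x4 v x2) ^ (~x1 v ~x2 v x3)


Each group enclosed in parentheses joined by ^ is one clause.
Counting the conjuncts: 6 clauses.

6


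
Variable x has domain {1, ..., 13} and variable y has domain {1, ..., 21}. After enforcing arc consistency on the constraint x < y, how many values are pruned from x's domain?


For the constraint x < y, x needs a supporting value in y's domain.
x can be at most 20 (one less than y's maximum).
Valid x values from domain: 13 out of 13.
Pruned = 13 - 13 = 0.

0


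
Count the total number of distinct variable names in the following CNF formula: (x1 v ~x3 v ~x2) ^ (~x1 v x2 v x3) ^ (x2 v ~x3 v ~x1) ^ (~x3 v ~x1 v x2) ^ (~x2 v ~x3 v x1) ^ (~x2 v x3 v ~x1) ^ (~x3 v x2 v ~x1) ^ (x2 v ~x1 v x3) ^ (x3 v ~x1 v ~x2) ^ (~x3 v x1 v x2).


Identify each distinct variable in the formula.
Variables found: x1, x2, x3.
Total distinct variables = 3.

3


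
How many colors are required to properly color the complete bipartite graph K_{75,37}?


K_{75,37} is bipartite by definition: the two parts are independent sets, with every edge crossing between them.
Color all vertices in one part with color 1 and all vertices in the other part with color 2.
Since the graph has at least one edge, one color does not suffice.
Chromatic number = 2.

2


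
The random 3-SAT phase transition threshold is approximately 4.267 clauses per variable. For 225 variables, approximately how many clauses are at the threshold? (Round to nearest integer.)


The 3-SAT phase transition occurs at approximately 4.267 clauses per variable.
m = 4.267 * 225 = 960.075.
Rounded to nearest integer: 960.

960


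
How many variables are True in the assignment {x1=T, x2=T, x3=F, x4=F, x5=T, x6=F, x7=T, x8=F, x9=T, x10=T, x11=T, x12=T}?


The weight is the number of variables assigned True.
True variables: x1, x2, x5, x7, x9, x10, x11, x12.
Weight = 8.

8


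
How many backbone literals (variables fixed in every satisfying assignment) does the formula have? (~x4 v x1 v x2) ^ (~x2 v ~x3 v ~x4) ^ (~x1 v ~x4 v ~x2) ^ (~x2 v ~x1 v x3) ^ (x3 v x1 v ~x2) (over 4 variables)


Find all satisfying assignments: 8 model(s).
Check which variables have the same value in every model.
No variable is fixed across all models.
Backbone size = 0.

0


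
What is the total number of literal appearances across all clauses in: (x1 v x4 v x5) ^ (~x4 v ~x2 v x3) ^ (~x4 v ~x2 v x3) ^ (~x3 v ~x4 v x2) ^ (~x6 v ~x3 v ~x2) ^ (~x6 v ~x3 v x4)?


Clause lengths: 3, 3, 3, 3, 3, 3.
Sum = 3 + 3 + 3 + 3 + 3 + 3 = 18.

18


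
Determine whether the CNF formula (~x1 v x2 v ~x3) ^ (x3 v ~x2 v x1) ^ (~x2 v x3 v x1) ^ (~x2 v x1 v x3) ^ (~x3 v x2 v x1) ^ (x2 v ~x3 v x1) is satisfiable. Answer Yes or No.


Check all 8 possible truth assignments.
Number of satisfying assignments found: 5.
The formula is satisfiable.

Yes


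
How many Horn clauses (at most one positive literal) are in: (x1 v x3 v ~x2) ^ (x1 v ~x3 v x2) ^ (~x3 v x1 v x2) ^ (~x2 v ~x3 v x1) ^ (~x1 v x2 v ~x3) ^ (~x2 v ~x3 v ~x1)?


A Horn clause has at most one positive literal.
Clause 1: 2 positive lit(s) -> not Horn
Clause 2: 2 positive lit(s) -> not Horn
Clause 3: 2 positive lit(s) -> not Horn
Clause 4: 1 positive lit(s) -> Horn
Clause 5: 1 positive lit(s) -> Horn
Clause 6: 0 positive lit(s) -> Horn
Total Horn clauses = 3.

3


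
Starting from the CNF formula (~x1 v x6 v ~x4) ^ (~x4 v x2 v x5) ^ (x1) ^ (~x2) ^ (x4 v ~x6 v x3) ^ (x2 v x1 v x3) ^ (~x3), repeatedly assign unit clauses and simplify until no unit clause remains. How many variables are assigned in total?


Unit propagation repeatedly assigns the literal in any unit clause, then simplifies.
Assignments in order: x1 = T, x2 = F, x3 = F.
No further unit clauses remain.
Total variables assigned = 3.

3


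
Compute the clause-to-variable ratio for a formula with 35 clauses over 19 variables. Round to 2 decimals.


Clause-to-variable ratio = clauses / variables.
35 / 19 = 1.84.

1.84


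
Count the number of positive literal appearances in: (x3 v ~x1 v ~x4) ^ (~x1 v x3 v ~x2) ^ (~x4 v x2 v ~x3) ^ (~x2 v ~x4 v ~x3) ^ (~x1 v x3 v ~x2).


Scan each clause for unnegated literals.
Clause 1: 1 positive; Clause 2: 1 positive; Clause 3: 1 positive; Clause 4: 0 positive; Clause 5: 1 positive.
Total positive literal occurrences = 4.

4


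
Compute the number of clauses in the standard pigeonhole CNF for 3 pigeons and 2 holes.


The PHP encoding has two parts:
1) At-least-one-hole clauses: 3 (one per pigeon, each with 2 literals).
2) At-most-one-pigeon-per-hole clauses: 2 holes * C(3,2) = 2 * 3 = 6.
Total clauses = 3 + 6 = 9.

9


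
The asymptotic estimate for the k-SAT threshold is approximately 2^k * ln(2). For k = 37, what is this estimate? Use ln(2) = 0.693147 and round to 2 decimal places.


Using the asymptotic formula: threshold ~ 2^k * ln(2).
2^37 = 137438953472.
137438953472 * 0.693147 = 95265398282.26.

95265398282.26


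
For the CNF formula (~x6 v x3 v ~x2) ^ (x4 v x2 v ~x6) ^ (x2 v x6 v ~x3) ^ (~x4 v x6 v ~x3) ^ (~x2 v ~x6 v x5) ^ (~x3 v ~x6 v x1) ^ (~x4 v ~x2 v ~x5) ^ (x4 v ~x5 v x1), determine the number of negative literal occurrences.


Scan each clause for negated literals.
Clause 1: 2 negative; Clause 2: 1 negative; Clause 3: 1 negative; Clause 4: 2 negative; Clause 5: 2 negative; Clause 6: 2 negative; Clause 7: 3 negative; Clause 8: 1 negative.
Total negative literal occurrences = 14.

14


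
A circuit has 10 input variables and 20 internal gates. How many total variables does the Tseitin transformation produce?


The Tseitin transformation introduces one auxiliary variable per gate.
Total variables = inputs + gates = 10 + 20 = 30.

30


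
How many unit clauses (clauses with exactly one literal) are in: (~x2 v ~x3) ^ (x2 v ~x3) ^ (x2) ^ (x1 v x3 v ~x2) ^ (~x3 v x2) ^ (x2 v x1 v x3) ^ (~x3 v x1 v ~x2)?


A unit clause contains exactly one literal.
Unit clauses found: (x2).
Count = 1.

1


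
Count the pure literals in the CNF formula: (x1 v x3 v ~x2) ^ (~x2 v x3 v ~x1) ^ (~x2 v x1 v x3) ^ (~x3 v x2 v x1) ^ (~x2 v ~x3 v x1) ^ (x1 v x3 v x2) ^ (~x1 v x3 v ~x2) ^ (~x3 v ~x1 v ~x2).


A pure literal appears in only one polarity across all clauses.
No pure literals found.
Count = 0.

0


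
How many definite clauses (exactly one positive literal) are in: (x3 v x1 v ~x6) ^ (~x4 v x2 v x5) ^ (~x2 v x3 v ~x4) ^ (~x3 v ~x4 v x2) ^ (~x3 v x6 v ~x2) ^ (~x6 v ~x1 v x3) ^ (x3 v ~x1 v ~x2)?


A definite clause has exactly one positive literal.
Clause 1: 2 positive -> not definite
Clause 2: 2 positive -> not definite
Clause 3: 1 positive -> definite
Clause 4: 1 positive -> definite
Clause 5: 1 positive -> definite
Clause 6: 1 positive -> definite
Clause 7: 1 positive -> definite
Definite clause count = 5.

5


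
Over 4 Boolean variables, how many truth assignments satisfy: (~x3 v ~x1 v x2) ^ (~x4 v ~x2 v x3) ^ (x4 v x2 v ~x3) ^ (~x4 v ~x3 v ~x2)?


Enumerate all 16 truth assignments over 4 variables.
Test each against every clause.
Satisfying assignments found: 9.

9


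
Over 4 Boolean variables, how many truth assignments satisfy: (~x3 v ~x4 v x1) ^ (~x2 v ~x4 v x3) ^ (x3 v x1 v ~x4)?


Enumerate all 16 truth assignments over 4 variables.
Test each against every clause.
Satisfying assignments found: 11.

11


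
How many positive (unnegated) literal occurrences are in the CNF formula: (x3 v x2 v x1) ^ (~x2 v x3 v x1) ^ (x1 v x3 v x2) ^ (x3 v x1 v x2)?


Scan each clause for unnegated literals.
Clause 1: 3 positive; Clause 2: 2 positive; Clause 3: 3 positive; Clause 4: 3 positive.
Total positive literal occurrences = 11.

11


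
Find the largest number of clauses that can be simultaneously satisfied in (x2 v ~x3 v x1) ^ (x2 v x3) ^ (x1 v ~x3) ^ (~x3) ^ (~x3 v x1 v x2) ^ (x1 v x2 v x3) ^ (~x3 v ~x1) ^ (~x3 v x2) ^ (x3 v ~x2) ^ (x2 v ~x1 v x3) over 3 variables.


Enumerate all 8 truth assignments.
For each, count how many of the 10 clauses are satisfied.
The formula is not fully satisfiable, so the maximum is below 10.
Maximum simultaneously satisfiable clauses = 9.

9


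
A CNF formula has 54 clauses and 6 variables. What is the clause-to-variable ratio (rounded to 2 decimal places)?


Clause-to-variable ratio = clauses / variables.
54 / 6 = 9.0.

9.0


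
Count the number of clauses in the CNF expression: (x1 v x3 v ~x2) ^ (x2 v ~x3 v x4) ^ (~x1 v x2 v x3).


Each group enclosed in parentheses joined by ^ is one clause.
Counting the conjuncts: 3 clauses.

3


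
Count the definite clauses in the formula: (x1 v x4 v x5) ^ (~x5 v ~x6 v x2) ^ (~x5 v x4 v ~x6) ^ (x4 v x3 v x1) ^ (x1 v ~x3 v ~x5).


A definite clause has exactly one positive literal.
Clause 1: 3 positive -> not definite
Clause 2: 1 positive -> definite
Clause 3: 1 positive -> definite
Clause 4: 3 positive -> not definite
Clause 5: 1 positive -> definite
Definite clause count = 3.

3


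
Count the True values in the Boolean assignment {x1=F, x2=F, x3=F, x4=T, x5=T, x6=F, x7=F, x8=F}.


The weight is the number of variables assigned True.
True variables: x4, x5.
Weight = 2.

2


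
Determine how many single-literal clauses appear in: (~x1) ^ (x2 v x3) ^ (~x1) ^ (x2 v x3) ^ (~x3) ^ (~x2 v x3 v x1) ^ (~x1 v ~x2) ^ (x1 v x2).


A unit clause contains exactly one literal.
Unit clauses found: (~x1), (~x1), (~x3).
Count = 3.

3


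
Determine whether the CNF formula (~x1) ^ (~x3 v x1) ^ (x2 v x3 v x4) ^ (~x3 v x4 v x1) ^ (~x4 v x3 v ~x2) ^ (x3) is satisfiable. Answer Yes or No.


Check all 16 possible truth assignments.
Number of satisfying assignments found: 0.
The formula is unsatisfiable.

No


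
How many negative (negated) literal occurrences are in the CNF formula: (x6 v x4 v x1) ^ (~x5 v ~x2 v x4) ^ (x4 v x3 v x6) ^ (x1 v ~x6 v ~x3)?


Scan each clause for negated literals.
Clause 1: 0 negative; Clause 2: 2 negative; Clause 3: 0 negative; Clause 4: 2 negative.
Total negative literal occurrences = 4.

4


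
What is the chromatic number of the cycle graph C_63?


An odd cycle cannot be 2-colored: alternating two colors around the cycle returns to the start with a conflict.
Since 63 is odd, three colors are required (and three suffice).
Chromatic number = 3.

3
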